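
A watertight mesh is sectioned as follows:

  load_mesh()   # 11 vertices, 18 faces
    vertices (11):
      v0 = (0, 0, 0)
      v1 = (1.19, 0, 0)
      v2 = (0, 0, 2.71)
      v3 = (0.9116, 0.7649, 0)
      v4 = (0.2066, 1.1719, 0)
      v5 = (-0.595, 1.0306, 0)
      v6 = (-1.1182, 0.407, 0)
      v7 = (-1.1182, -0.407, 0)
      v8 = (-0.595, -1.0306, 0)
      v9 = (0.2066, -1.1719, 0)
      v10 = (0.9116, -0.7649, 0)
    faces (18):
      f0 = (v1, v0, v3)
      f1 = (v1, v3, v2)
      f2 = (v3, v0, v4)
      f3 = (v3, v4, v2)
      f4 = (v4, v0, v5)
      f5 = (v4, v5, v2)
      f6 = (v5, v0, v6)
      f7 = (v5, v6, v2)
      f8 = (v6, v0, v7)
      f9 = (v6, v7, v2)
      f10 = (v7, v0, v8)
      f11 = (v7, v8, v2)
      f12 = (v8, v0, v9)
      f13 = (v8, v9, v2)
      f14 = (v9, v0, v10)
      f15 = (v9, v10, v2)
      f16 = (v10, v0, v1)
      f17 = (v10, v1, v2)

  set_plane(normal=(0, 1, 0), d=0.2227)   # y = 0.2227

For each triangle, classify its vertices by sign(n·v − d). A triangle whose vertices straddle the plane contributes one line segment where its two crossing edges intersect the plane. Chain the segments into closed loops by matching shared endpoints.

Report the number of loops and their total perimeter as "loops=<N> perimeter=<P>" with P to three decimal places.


loops=1 perimeter=7.209

Straddling triangles (10 of 18):
  (v1,v0,v3) [--+] → (0.265412, 0.2227, 0)–(1.10894, 0.2227, 0)  len=0.8435
  (v1,v3,v2) [-+-] → (1.10894, 0.2227, 0)–(0.265412, 0.2227, 1.92099)  len=2.0980
  (v3,v0,v4) [+-+] → (0.265412, 0.2227, 0)–(0.0392609, 0.2227, 0)  len=0.2262
  (v3,v4,v2) [++-] → (0.0392609, 0.2227, 2.19501)–(0.265412, 0.2227, 1.92099)  len=0.3553
  (v4,v0,v5) [+-+] → (0.0392609, 0.2227, 0)–(-0.128572, 0.2227, 0)  len=0.1678
  (v4,v5,v2) [++-] → (-0.128572, 0.2227, 2.1244)–(0.0392609, 0.2227, 2.19501)  len=0.1821
  (v5,v0,v6) [+-+] → (-0.128572, 0.2227, 0)–(-0.61185, 0.2227, 0)  len=0.4833
  (v5,v6,v2) [++-] → (-0.61185, 0.2227, 1.22716)–(-0.128572, 0.2227, 2.1244)  len=1.0191
  (v6,v0,v7) [+--] → (-0.61185, 0.2227, 0)–(-1.1182, 0.2227, 0)  len=0.5063
  (v6,v7,v2) [+--] → (-1.1182, 0.2227, 0)–(-0.61185, 0.2227, 1.22716)  len=1.3275

Chained into 1 loop(s):
  loop 1: 10 segments, perimeter = 7.2092
Total perimeter = 7.209


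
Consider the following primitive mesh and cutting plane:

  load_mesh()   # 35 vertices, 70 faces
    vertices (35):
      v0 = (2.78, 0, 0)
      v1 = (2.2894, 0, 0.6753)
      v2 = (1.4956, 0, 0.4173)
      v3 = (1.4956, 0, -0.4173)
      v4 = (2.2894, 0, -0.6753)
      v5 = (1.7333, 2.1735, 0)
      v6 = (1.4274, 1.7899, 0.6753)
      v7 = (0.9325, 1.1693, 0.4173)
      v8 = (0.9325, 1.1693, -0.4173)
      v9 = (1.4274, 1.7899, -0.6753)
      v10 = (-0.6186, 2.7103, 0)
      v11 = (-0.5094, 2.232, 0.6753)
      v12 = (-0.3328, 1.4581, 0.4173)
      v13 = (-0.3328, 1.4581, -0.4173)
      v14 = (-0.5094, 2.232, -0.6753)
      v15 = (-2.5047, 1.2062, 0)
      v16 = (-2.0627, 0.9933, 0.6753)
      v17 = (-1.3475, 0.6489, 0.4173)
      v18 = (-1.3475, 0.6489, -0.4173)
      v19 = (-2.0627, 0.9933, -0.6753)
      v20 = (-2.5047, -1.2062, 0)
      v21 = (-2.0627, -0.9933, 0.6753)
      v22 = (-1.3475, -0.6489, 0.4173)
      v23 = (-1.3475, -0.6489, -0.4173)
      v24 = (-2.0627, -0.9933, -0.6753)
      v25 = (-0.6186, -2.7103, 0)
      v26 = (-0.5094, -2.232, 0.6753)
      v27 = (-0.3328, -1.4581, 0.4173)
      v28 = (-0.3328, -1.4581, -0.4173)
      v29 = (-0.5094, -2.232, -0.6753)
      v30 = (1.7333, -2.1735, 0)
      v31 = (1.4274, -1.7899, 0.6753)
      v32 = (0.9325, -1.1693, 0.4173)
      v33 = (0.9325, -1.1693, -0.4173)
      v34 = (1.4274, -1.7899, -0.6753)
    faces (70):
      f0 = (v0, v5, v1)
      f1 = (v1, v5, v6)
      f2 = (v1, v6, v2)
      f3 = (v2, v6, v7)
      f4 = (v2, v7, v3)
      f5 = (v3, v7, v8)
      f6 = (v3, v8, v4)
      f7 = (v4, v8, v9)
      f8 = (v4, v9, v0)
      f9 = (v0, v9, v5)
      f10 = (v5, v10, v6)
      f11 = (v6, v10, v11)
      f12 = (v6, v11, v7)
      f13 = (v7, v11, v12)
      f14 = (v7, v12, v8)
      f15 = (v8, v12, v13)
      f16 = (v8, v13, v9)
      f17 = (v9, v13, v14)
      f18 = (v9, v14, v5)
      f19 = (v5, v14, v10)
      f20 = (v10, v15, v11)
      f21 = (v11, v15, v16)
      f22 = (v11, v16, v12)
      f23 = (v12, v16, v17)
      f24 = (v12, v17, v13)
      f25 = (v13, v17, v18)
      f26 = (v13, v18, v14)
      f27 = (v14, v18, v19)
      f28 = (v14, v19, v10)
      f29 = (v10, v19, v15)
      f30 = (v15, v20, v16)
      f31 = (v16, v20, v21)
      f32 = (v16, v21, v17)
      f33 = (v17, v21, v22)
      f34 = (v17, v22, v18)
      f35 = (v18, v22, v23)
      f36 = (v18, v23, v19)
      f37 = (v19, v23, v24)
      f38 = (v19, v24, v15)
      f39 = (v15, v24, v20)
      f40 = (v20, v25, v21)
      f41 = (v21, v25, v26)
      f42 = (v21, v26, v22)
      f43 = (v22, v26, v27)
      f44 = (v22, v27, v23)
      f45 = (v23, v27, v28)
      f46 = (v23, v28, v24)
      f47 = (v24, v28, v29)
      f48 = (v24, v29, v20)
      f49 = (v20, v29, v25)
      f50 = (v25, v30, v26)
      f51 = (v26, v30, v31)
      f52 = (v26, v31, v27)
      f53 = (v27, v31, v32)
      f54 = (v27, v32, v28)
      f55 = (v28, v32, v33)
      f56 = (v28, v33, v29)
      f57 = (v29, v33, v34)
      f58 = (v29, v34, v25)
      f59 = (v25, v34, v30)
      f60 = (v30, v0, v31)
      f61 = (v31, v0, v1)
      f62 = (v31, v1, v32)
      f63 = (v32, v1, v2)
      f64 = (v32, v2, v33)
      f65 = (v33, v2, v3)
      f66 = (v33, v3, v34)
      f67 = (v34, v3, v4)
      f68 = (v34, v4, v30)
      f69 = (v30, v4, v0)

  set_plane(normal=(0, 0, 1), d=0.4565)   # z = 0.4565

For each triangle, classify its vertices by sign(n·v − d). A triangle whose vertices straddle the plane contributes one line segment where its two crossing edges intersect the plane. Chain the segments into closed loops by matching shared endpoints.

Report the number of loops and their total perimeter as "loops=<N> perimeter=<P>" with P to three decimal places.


Straddling triangles (28 of 70):
  (v0,v5,v1) [--+] → (2.10922, 0.704223, 0.4565)–(2.44836, 0, 0.4565)  len=0.7816
  (v1,v5,v6) [+-+] → (2.10922, 0.704223, 0.4565)–(1.52651, 1.91419, 0.4565)  len=1.3430
  (v1,v6,v2) [++-] → (1.48524, 0.271954, 0.4565)–(1.61621, 0, 0.4565)  len=0.3018
  (v2,v6,v7) [-+-] → (1.48524, 0.271954, 0.4565)–(1.00769, 1.26359, 0.4565)  len=1.1006
  (v5,v10,v6) [--+] → (0.764488, 2.08811, 0.4565)–(1.52651, 1.91419, 0.4565)  len=0.7816
  (v6,v10,v11) [+-+] → (0.764488, 2.08811, 0.4565)–(-0.544781, 2.38697, 0.4565)  len=1.3429
  (v6,v11,v7) [++-] → (0.713421, 1.33076, 0.4565)–(1.00769, 1.26359, 0.4565)  len=0.3018
  (v7,v11,v12) [-+-] → (0.713421, 1.33076, 0.4565)–(-0.359632, 1.57568, 0.4565)  len=1.1006
  (v10,v15,v11) [--+] → (-1.15589, 1.89964, 0.4565)–(-0.544781, 2.38697, 0.4565)  len=0.7816
  (v11,v15,v16) [+-+] → (-1.15589, 1.89964, 0.4565)–(-2.20591, 1.06228, 0.4565)  len=1.3430
  (v11,v16,v12) [++-] → (-0.595638, 1.38748, 0.4565)–(-0.359632, 1.57568, 0.4565)  len=0.3019
  (v12,v16,v17) [-+-] → (-0.595638, 1.38748, 0.4565)–(-1.45617, 0.701227, 0.4565)  len=1.1007
  (v15,v20,v16) [--+] → (-2.20591, 0.280653, 0.4565)–(-2.20591, 1.06228, 0.4565)  len=0.7816
  (v16,v20,v21) [+-+] → (-2.20591, 0.280653, 0.4565)–(-2.20591, -1.06228, 0.4565)  len=1.3429
  (v16,v21,v17) [++-] → (-1.45617, 0.399387, 0.4565)–(-1.45617, 0.701227, 0.4565)  len=0.3018
  (v17,v21,v22) [-+-] → (-1.45617, 0.399387, 0.4565)–(-1.45617, -0.701227, 0.4565)  len=1.1006
  (v20,v25,v21) [--+] → (-1.59481, -1.54962, 0.4565)–(-2.20591, -1.06228, 0.4565)  len=0.7816
  (v21,v25,v26) [+-+] → (-1.59481, -1.54962, 0.4565)–(-0.544781, -2.38697, 0.4565)  len=1.3430
  (v21,v26,v22) [++-] → (-1.22016, -0.889433, 0.4565)–(-1.45617, -0.701227, 0.4565)  len=0.3019
  (v22,v26,v27) [-+-] → (-1.22016, -0.889433, 0.4565)–(-0.359632, -1.57568, 0.4565)  len=1.1007
  (v25,v30,v26) [--+] → (0.217244, -2.21305, 0.4565)–(-0.544781, -2.38697, 0.4565)  len=0.7816
  (v26,v30,v31) [+-+] → (0.217244, -2.21305, 0.4565)–(1.52651, -1.91419, 0.4565)  len=1.3429
  (v26,v31,v27) [++-] → (-0.0653588, -1.50851, 0.4565)–(-0.359632, -1.57568, 0.4565)  len=0.3018
  (v27,v31,v32) [-+-] → (-0.0653588, -1.50851, 0.4565)–(1.00769, -1.26359, 0.4565)  len=1.1006
  (v30,v0,v31) [--+] → (1.86565, -1.20996, 0.4565)–(1.52651, -1.91419, 0.4565)  len=0.7816
  (v31,v0,v1) [+-+] → (1.86565, -1.20996, 0.4565)–(2.44836, 0, 0.4565)  len=1.3430
  (v31,v1,v32) [++-] → (1.13866, -0.991639, 0.4565)–(1.00769, -1.26359, 0.4565)  len=0.3018
  (v32,v1,v2) [-+-] → (1.13866, -0.991639, 0.4565)–(1.61621, 0, 0.4565)  len=1.1006

Chained into 2 loop(s):
  loop 1: 14 segments, perimeter = 14.8722
  loop 2: 14 segments, perimeter = 9.8174
Total perimeter = 24.690

loops=2 perimeter=24.690


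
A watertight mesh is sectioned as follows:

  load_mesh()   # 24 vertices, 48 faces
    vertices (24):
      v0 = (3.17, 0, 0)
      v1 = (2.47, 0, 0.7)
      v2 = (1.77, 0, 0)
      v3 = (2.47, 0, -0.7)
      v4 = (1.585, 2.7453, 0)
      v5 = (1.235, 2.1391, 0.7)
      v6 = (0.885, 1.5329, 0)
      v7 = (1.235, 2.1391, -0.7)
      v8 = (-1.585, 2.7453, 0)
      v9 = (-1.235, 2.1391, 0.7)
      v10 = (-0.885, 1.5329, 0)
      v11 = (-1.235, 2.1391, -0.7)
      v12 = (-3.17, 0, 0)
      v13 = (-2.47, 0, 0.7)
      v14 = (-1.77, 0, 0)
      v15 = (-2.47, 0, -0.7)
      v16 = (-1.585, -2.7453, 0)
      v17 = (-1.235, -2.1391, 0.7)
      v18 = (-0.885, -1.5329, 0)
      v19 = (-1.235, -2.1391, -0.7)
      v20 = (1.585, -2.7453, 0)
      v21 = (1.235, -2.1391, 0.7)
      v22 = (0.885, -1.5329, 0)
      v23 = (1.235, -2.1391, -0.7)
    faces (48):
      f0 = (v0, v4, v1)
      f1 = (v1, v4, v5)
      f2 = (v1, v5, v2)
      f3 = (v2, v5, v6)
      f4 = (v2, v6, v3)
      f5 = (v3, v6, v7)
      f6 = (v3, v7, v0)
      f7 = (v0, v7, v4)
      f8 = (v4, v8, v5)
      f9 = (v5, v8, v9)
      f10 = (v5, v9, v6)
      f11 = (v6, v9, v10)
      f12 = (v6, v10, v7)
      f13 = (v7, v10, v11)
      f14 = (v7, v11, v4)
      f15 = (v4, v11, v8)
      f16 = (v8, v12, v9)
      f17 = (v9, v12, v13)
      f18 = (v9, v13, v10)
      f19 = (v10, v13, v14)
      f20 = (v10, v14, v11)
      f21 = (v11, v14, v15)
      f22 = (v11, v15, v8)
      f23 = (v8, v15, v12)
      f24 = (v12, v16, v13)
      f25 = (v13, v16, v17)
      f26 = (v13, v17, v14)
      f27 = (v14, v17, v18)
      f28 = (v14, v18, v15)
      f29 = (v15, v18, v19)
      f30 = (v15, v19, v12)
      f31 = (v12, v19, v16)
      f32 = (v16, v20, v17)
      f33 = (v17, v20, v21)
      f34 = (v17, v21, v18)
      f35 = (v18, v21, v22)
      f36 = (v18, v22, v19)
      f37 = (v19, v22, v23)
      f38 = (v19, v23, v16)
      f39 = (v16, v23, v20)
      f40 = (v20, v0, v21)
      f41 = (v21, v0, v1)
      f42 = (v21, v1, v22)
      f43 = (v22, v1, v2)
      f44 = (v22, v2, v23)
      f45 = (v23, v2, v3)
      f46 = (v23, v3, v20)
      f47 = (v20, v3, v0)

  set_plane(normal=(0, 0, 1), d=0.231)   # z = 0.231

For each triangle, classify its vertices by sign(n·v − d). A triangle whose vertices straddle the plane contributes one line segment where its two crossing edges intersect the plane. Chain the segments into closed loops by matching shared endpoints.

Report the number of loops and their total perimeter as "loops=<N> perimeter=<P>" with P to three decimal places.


loops=2 perimeter=29.640

Straddling triangles (24 of 48):
  (v0,v4,v1) [--+] → (1.87705, 1.83935, 0.231)–(2.939, 0, 0.231)  len=2.1239
  (v1,v4,v5) [+-+] → (1.87705, 1.83935, 0.231)–(1.4695, 2.54525, 0.231)  len=0.8151
  (v1,v5,v2) [++-] → (1.59345, 0.705903, 0.231)–(2.001, 0, 0.231)  len=0.8151
  (v2,v5,v6) [-+-] → (1.59345, 0.705903, 0.231)–(1.0005, 1.73295, 0.231)  len=1.1859
  (v4,v8,v5) [--+] → (-0.6544, 2.54525, 0.231)–(1.4695, 2.54525, 0.231)  len=2.1239
  (v5,v8,v9) [+-+] → (-0.6544, 2.54525, 0.231)–(-1.4695, 2.54525, 0.231)  len=0.8151
  (v5,v9,v6) [++-] → (0.1854, 1.73295, 0.231)–(1.0005, 1.73295, 0.231)  len=0.8151
  (v6,v9,v10) [-+-] → (0.1854, 1.73295, 0.231)–(-1.0005, 1.73295, 0.231)  len=1.1859
  (v8,v12,v9) [--+] → (-2.53145, 0.705903, 0.231)–(-1.4695, 2.54525, 0.231)  len=2.1239
  (v9,v12,v13) [+-+] → (-2.53145, 0.705903, 0.231)–(-2.939, 0, 0.231)  len=0.8151
  (v9,v13,v10) [++-] → (-1.40805, 1.02704, 0.231)–(-1.0005, 1.73295, 0.231)  len=0.8151
  (v10,v13,v14) [-+-] → (-1.40805, 1.02704, 0.231)–(-2.001, 0, 0.231)  len=1.1859
  (v12,v16,v13) [--+] → (-1.87705, -1.83935, 0.231)–(-2.939, 0, 0.231)  len=2.1239
  (v13,v16,v17) [+-+] → (-1.87705, -1.83935, 0.231)–(-1.4695, -2.54525, 0.231)  len=0.8151
  (v13,v17,v14) [++-] → (-1.59345, -0.705903, 0.231)–(-2.001, 0, 0.231)  len=0.8151
  (v14,v17,v18) [-+-] → (-1.59345, -0.705903, 0.231)–(-1.0005, -1.73295, 0.231)  len=1.1859
  (v16,v20,v17) [--+] → (0.6544, -2.54525, 0.231)–(-1.4695, -2.54525, 0.231)  len=2.1239
  (v17,v20,v21) [+-+] → (0.6544, -2.54525, 0.231)–(1.4695, -2.54525, 0.231)  len=0.8151
  (v17,v21,v18) [++-] → (-0.1854, -1.73295, 0.231)–(-1.0005, -1.73295, 0.231)  len=0.8151
  (v18,v21,v22) [-+-] → (-0.1854, -1.73295, 0.231)–(1.0005, -1.73295, 0.231)  len=1.1859
  (v20,v0,v21) [--+] → (2.53145, -0.705903, 0.231)–(1.4695, -2.54525, 0.231)  len=2.1239
  (v21,v0,v1) [+-+] → (2.53145, -0.705903, 0.231)–(2.939, 0, 0.231)  len=0.8151
  (v21,v1,v22) [++-] → (1.40805, -1.02704, 0.231)–(1.0005, -1.73295, 0.231)  len=0.8151
  (v22,v1,v2) [-+-] → (1.40805, -1.02704, 0.231)–(2.001, 0, 0.231)  len=1.1859

Chained into 2 loop(s):
  loop 1: 12 segments, perimeter = 17.6340
  loop 2: 12 segments, perimeter = 12.0061
Total perimeter = 29.640


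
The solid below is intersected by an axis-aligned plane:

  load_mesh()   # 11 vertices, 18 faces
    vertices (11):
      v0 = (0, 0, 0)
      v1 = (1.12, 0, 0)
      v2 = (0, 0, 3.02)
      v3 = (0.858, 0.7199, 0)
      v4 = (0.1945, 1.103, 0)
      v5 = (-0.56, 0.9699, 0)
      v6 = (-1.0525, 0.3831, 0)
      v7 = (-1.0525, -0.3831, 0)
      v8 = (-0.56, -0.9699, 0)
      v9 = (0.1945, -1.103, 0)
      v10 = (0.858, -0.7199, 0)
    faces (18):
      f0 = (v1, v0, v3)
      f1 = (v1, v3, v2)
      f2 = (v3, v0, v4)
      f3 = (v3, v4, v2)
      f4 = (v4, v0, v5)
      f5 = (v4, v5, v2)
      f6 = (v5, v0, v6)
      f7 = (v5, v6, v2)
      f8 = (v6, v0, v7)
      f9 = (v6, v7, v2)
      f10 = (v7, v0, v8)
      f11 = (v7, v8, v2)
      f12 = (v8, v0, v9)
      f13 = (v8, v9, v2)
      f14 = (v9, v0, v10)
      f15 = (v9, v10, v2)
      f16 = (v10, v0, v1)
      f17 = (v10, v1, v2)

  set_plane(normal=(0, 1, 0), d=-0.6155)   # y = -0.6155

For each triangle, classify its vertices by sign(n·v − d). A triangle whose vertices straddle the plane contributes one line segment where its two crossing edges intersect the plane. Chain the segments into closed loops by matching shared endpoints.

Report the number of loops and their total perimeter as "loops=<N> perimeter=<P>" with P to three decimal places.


Straddling triangles (8 of 18):
  (v7,v0,v8) [++-] → (-0.355377, -0.6155, 0)–(-0.857447, -0.6155, 0)  len=0.5021
  (v7,v8,v2) [+-+] → (-0.857447, -0.6155, 0)–(-0.355377, -0.6155, 1.1035)  len=1.2124
  (v8,v0,v9) [-+-] → (-0.355377, -0.6155, 0)–(0.108536, -0.6155, 0)  len=0.4639
  (v8,v9,v2) [--+] → (0.108536, -0.6155, 1.33477)–(-0.355377, -0.6155, 1.1035)  len=0.5184
  (v9,v0,v10) [-+-] → (0.108536, -0.6155, 0)–(0.733573, -0.6155, 0)  len=0.6250
  (v9,v10,v2) [--+] → (0.733573, -0.6155, 0.437961)–(0.108536, -0.6155, 1.33477)  len=1.0931
  (v10,v0,v1) [-++] → (0.733573, -0.6155, 0)–(0.895995, -0.6155, 0)  len=0.1624
  (v10,v1,v2) [-++] → (0.895995, -0.6155, 0)–(0.733573, -0.6155, 0.437961)  len=0.4671

Chained into 1 loop(s):
  loop 1: 8 segments, perimeter = 5.0444
Total perimeter = 5.044

loops=1 perimeter=5.044


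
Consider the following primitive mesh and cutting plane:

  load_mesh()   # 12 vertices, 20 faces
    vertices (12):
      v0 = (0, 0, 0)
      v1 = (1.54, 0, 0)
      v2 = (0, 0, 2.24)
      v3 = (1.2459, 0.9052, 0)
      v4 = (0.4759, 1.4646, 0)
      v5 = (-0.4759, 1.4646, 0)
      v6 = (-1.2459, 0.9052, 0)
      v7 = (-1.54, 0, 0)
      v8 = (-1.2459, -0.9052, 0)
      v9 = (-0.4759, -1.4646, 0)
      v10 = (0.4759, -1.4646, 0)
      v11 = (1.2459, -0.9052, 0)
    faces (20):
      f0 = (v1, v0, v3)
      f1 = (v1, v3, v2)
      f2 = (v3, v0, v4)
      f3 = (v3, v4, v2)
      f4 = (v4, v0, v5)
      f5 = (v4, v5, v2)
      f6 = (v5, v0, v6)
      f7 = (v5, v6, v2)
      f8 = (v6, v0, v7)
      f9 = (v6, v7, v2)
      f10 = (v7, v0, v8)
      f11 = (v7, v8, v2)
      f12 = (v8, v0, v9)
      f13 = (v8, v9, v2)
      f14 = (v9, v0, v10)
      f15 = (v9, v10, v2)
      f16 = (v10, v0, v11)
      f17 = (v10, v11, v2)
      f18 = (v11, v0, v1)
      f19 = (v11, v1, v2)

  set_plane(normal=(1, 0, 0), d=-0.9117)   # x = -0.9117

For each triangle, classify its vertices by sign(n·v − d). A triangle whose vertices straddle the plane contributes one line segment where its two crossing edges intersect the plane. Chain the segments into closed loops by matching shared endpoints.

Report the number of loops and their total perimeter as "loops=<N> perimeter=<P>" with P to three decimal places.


loops=1 perimeter=5.306

Straddling triangles (8 of 20):
  (v5,v0,v6) [++-] → (-0.9117, 0.662389, 0)–(-0.9117, 1.14799, 0)  len=0.4856
  (v5,v6,v2) [+-+] → (-0.9117, 1.14799, 0)–(-0.9117, 0.662389, 0.600857)  len=0.7726
  (v6,v0,v7) [-+-] → (-0.9117, 0.662389, 0)–(-0.9117, 0, 0)  len=0.6624
  (v6,v7,v2) [--+] → (-0.9117, 0, 0.913891)–(-0.9117, 0.662389, 0.600857)  len=0.7326
  (v7,v0,v8) [-+-] → (-0.9117, 0, 0)–(-0.9117, -0.662389, 0)  len=0.6624
  (v7,v8,v2) [--+] → (-0.9117, -0.662389, 0.600857)–(-0.9117, 0, 0.913891)  len=0.7326
  (v8,v0,v9) [-++] → (-0.9117, -0.662389, 0)–(-0.9117, -1.14799, 0)  len=0.4856
  (v8,v9,v2) [-++] → (-0.9117, -1.14799, 0)–(-0.9117, -0.662389, 0.600857)  len=0.7726

Chained into 1 loop(s):
  loop 1: 8 segments, perimeter = 5.3064
Total perimeter = 5.306


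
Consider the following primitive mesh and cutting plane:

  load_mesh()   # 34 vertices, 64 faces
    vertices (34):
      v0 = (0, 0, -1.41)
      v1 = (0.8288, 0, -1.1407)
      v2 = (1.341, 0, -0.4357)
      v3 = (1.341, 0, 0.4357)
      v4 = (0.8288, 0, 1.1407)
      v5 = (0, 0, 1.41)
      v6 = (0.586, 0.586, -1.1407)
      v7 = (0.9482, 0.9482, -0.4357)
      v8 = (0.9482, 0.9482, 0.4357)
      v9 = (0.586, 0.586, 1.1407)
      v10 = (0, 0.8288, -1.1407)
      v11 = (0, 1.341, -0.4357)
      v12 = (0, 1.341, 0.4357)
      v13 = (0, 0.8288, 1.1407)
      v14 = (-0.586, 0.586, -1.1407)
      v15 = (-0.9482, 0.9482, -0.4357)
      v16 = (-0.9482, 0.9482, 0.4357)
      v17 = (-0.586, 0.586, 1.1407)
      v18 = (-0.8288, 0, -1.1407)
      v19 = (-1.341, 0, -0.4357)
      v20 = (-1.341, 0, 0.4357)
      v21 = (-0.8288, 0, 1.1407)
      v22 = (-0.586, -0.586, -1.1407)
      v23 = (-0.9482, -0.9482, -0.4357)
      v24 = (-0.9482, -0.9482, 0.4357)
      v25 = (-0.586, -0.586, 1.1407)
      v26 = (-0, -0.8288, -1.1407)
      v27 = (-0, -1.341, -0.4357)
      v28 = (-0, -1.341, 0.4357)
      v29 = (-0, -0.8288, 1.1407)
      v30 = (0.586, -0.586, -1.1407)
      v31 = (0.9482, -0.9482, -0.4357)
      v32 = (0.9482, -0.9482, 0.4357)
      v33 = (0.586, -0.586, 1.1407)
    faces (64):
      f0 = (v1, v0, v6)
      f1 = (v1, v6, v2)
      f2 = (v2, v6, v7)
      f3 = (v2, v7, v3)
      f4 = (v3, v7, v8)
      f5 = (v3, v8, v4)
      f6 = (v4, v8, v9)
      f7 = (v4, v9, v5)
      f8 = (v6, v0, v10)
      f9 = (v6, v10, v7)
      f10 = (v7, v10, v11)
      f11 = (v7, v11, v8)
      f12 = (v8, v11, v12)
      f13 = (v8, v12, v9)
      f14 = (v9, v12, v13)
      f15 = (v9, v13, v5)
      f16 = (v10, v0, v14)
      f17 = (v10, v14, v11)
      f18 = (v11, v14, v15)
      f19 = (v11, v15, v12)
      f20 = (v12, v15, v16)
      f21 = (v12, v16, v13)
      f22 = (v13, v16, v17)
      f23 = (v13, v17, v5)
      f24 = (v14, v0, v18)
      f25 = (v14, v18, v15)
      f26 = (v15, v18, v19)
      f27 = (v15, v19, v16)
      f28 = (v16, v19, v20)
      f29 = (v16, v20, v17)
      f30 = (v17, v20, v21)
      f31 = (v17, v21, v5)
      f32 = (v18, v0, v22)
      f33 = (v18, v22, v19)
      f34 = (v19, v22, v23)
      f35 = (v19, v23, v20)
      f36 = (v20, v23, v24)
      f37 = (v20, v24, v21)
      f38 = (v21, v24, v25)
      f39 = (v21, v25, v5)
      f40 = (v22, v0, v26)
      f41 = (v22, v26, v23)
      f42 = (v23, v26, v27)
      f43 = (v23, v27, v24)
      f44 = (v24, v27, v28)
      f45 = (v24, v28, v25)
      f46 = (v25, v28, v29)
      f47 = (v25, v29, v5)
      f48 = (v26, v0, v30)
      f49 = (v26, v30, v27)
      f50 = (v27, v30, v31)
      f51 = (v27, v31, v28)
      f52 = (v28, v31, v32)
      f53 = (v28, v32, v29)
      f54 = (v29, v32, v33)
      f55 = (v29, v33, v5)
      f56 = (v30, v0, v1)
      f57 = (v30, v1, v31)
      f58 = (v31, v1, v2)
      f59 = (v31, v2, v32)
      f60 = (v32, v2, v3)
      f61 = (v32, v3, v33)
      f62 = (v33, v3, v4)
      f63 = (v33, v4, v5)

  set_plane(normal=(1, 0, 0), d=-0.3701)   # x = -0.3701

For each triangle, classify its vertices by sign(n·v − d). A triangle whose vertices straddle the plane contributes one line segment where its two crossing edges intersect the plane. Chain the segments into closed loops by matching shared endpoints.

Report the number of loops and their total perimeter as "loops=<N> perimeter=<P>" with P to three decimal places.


Straddling triangles (20 of 64):
  (v10,v0,v14) [++-] → (-0.3701, 0.3701, -1.23992)–(-0.3701, 0.675455, -1.1407)  len=0.3211
  (v10,v14,v11) [+-+] → (-0.3701, 0.675455, -1.1407)–(-0.3701, 0.864165, -0.880957)  len=0.3211
  (v11,v14,v15) [+--] → (-0.3701, 0.864165, -0.880957)–(-0.3701, 1.18768, -0.4357)  len=0.5504
  (v11,v15,v12) [+-+] → (-0.3701, 1.18768, -0.4357)–(-0.3701, 1.18768, 0.0955765)  len=0.5313
  (v12,v15,v16) [+--] → (-0.3701, 1.18768, 0.0955765)–(-0.3701, 1.18768, 0.4357)  len=0.3401
  (v12,v16,v13) [+-+] → (-0.3701, 1.18768, 0.4357)–(-0.3701, 0.875404, 0.865525)  len=0.5313
  (v13,v16,v17) [+--] → (-0.3701, 0.875404, 0.865525)–(-0.3701, 0.675455, 1.1407)  len=0.3401
  (v13,v17,v5) [+-+] → (-0.3701, 0.675455, 1.1407)–(-0.3701, 0.3701, 1.23992)  len=0.3211
  (v14,v0,v18) [-+-] → (-0.3701, 0.3701, -1.23992)–(-0.3701, 0, -1.28974)  len=0.3734
  (v17,v21,v5) [--+] → (-0.3701, 0, 1.28974)–(-0.3701, 0.3701, 1.23992)  len=0.3734
  (v18,v0,v22) [-+-] → (-0.3701, 0, -1.28974)–(-0.3701, -0.3701, -1.23992)  len=0.3734
  (v21,v25,v5) [--+] → (-0.3701, -0.3701, 1.23992)–(-0.3701, 0, 1.28974)  len=0.3734
  (v22,v0,v26) [-++] → (-0.3701, -0.3701, -1.23992)–(-0.3701, -0.675455, -1.1407)  len=0.3211
  (v22,v26,v23) [-+-] → (-0.3701, -0.675455, -1.1407)–(-0.3701, -0.875404, -0.865525)  len=0.3401
  (v23,v26,v27) [-++] → (-0.3701, -0.875404, -0.865525)–(-0.3701, -1.18768, -0.4357)  len=0.5313
  (v23,v27,v24) [-+-] → (-0.3701, -1.18768, -0.4357)–(-0.3701, -1.18768, -0.0955765)  len=0.3401
  (v24,v27,v28) [-++] → (-0.3701, -1.18768, -0.0955765)–(-0.3701, -1.18768, 0.4357)  len=0.5313
  (v24,v28,v25) [-+-] → (-0.3701, -1.18768, 0.4357)–(-0.3701, -0.864165, 0.880957)  len=0.5504
  (v25,v28,v29) [-++] → (-0.3701, -0.864165, 0.880957)–(-0.3701, -0.675455, 1.1407)  len=0.3211
  (v25,v29,v5) [-++] → (-0.3701, -0.675455, 1.1407)–(-0.3701, -0.3701, 1.23992)  len=0.3211

Chained into 1 loop(s):
  loop 1: 20 segments, perimeter = 8.0066
Total perimeter = 8.007

loops=1 perimeter=8.007


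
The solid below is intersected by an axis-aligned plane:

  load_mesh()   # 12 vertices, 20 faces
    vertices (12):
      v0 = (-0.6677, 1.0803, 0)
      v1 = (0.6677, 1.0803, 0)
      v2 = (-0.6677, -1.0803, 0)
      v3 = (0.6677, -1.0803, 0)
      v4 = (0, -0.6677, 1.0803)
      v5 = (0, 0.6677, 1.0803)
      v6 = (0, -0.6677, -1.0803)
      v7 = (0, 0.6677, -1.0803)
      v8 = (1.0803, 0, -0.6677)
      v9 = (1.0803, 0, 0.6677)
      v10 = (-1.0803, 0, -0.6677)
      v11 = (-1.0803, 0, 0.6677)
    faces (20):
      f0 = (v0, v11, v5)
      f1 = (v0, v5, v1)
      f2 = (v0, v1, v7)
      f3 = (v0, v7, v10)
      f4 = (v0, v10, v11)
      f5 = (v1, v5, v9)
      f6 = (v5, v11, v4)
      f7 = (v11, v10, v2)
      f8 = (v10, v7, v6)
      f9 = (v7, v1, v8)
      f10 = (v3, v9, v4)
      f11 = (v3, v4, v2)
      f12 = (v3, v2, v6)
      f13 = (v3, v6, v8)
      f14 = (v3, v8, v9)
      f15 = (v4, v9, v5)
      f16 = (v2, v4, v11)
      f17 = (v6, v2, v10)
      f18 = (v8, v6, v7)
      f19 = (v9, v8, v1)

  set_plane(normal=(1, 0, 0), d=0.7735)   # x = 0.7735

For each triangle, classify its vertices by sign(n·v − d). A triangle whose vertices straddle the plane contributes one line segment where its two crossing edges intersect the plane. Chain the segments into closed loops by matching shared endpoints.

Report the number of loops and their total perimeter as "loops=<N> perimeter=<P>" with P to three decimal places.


loops=1 perimeter=4.915

Straddling triangles (8 of 20):
  (v1,v5,v9) [--+] → (0.7735, 0.189624, 0.784876)–(0.7735, 0.803287, 0.171213)  len=0.8679
  (v7,v1,v8) [--+] → (0.7735, 0.803287, -0.171213)–(0.7735, 0.189624, -0.784876)  len=0.8679
  (v3,v9,v4) [-+-] → (0.7735, -0.803287, 0.171213)–(0.7735, -0.189624, 0.784876)  len=0.8679
  (v3,v6,v8) [--+] → (0.7735, -0.189624, -0.784876)–(0.7735, -0.803287, -0.171213)  len=0.8679
  (v3,v8,v9) [-++] → (0.7735, -0.803287, -0.171213)–(0.7735, -0.803287, 0.171213)  len=0.3424
  (v4,v9,v5) [-+-] → (0.7735, -0.189624, 0.784876)–(0.7735, 0.189624, 0.784876)  len=0.3792
  (v8,v6,v7) [+--] → (0.7735, -0.189624, -0.784876)–(0.7735, 0.189624, -0.784876)  len=0.3792
  (v9,v8,v1) [++-] → (0.7735, 0.803287, -0.171213)–(0.7735, 0.803287, 0.171213)  len=0.3424

Chained into 1 loop(s):
  loop 1: 8 segments, perimeter = 4.9148
Total perimeter = 4.915


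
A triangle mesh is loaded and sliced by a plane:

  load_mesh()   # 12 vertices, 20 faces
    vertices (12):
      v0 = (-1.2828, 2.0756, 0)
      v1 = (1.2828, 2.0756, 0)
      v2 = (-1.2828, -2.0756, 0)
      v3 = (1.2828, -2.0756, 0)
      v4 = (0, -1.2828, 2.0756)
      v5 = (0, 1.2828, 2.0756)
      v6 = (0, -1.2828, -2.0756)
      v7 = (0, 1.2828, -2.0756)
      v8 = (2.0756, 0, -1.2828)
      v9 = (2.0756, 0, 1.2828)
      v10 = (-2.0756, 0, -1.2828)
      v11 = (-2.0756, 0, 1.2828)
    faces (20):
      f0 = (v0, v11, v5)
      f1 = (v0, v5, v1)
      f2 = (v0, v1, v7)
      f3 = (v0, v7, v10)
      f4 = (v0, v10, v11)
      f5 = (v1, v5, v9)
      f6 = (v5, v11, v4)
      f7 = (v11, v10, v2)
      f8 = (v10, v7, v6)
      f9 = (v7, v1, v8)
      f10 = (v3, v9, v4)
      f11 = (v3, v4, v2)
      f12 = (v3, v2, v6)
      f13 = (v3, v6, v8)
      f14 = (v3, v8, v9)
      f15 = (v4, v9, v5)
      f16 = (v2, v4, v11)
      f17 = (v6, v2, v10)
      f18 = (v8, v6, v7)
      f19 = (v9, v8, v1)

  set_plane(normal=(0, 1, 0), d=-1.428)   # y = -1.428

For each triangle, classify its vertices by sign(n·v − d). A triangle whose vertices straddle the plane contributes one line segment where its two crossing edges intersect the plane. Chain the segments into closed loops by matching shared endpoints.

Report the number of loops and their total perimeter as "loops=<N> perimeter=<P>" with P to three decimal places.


loops=1 perimeter=9.868

Straddling triangles (8 of 20):
  (v11,v10,v2) [++-] → (-1.53016, -1.428, -0.400242)–(-1.53016, -1.428, 0.400242)  len=0.8005
  (v3,v9,v4) [-++] → (1.53016, -1.428, 0.400242)–(0.234943, -1.428, 1.69546)  len=1.8317
  (v3,v4,v2) [-+-] → (0.234943, -1.428, 1.69546)–(-0.234943, -1.428, 1.69546)  len=0.4699
  (v3,v2,v6) [--+] → (-0.234943, -1.428, -1.69546)–(0.234943, -1.428, -1.69546)  len=0.4699
  (v3,v6,v8) [-++] → (0.234943, -1.428, -1.69546)–(1.53016, -1.428, -0.400242)  len=1.8317
  (v3,v8,v9) [-++] → (1.53016, -1.428, -0.400242)–(1.53016, -1.428, 0.400242)  len=0.8005
  (v2,v4,v11) [-++] → (-0.234943, -1.428, 1.69546)–(-1.53016, -1.428, 0.400242)  len=1.8317
  (v6,v2,v10) [+-+] → (-0.234943, -1.428, -1.69546)–(-1.53016, -1.428, -0.400242)  len=1.8317

Chained into 1 loop(s):
  loop 1: 8 segments, perimeter = 9.8676
Total perimeter = 9.868


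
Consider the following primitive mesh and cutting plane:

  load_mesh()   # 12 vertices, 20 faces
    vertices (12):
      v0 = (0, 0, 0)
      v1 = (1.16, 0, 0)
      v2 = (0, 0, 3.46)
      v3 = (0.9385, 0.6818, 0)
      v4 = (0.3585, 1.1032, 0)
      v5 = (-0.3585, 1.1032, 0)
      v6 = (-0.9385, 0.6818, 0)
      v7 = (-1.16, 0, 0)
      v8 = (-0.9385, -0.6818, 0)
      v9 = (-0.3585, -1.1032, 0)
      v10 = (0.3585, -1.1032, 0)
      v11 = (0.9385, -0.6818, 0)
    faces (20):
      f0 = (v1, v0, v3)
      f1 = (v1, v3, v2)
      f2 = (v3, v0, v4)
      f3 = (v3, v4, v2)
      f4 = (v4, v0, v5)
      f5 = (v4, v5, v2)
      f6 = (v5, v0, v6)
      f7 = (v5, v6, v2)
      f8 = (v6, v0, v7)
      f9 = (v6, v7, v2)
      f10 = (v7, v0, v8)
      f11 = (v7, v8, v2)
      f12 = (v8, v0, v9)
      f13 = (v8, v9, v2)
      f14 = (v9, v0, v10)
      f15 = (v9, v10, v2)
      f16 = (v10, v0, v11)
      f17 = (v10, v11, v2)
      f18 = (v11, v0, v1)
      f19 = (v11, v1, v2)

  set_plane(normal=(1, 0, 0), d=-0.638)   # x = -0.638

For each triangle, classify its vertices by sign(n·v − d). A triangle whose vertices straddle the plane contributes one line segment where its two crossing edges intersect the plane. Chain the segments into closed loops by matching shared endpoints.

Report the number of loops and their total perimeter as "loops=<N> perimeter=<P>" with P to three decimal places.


Straddling triangles (8 of 20):
  (v5,v0,v6) [++-] → (-0.638, 0.463493, 0)–(-0.638, 0.900129, 0)  len=0.4366
  (v5,v6,v2) [+-+] → (-0.638, 0.900129, 0)–(-0.638, 0.463493, 1.10786)  len=1.1908
  (v6,v0,v7) [-+-] → (-0.638, 0.463493, 0)–(-0.638, 0, 0)  len=0.4635
  (v6,v7,v2) [--+] → (-0.638, 0, 1.557)–(-0.638, 0.463493, 1.10786)  len=0.6454
  (v7,v0,v8) [-+-] → (-0.638, 0, 0)–(-0.638, -0.463493, 0)  len=0.4635
  (v7,v8,v2) [--+] → (-0.638, -0.463493, 1.10786)–(-0.638, 0, 1.557)  len=0.6454
  (v8,v0,v9) [-++] → (-0.638, -0.463493, 0)–(-0.638, -0.900129, 0)  len=0.4366
  (v8,v9,v2) [-++] → (-0.638, -0.900129, 0)–(-0.638, -0.463493, 1.10786)  len=1.1908

Chained into 1 loop(s):
  loop 1: 8 segments, perimeter = 5.4727
Total perimeter = 5.473

loops=1 perimeter=5.473


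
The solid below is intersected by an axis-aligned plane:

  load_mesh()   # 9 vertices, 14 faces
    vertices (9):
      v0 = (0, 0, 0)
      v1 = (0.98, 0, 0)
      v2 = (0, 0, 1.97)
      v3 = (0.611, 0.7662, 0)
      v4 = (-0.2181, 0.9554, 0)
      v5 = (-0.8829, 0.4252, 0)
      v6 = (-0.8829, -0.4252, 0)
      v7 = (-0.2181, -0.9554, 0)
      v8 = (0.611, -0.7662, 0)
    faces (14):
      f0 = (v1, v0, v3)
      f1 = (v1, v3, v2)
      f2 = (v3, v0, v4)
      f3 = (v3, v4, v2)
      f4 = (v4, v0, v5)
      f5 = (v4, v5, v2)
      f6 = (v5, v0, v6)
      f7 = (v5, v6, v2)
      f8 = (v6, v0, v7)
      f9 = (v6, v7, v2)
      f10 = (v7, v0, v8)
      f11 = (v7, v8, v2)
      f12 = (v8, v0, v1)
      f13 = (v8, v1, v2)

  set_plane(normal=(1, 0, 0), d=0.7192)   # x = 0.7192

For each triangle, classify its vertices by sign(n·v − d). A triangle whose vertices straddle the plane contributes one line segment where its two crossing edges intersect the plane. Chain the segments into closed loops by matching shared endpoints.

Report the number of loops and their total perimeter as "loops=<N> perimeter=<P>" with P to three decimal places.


Straddling triangles (4 of 14):
  (v1,v0,v3) [+--] → (0.7192, 0, 0)–(0.7192, 0.541531, 0)  len=0.5415
  (v1,v3,v2) [+--] → (0.7192, 0.541531, 0)–(0.7192, 0, 0.524261)  len=0.7537
  (v8,v0,v1) [--+] → (0.7192, 0, 0)–(0.7192, -0.541531, 0)  len=0.5415
  (v8,v1,v2) [-+-] → (0.7192, -0.541531, 0)–(0.7192, 0, 0.524261)  len=0.7537

Chained into 1 loop(s):
  loop 1: 4 segments, perimeter = 2.5905
Total perimeter = 2.591

loops=1 perimeter=2.591


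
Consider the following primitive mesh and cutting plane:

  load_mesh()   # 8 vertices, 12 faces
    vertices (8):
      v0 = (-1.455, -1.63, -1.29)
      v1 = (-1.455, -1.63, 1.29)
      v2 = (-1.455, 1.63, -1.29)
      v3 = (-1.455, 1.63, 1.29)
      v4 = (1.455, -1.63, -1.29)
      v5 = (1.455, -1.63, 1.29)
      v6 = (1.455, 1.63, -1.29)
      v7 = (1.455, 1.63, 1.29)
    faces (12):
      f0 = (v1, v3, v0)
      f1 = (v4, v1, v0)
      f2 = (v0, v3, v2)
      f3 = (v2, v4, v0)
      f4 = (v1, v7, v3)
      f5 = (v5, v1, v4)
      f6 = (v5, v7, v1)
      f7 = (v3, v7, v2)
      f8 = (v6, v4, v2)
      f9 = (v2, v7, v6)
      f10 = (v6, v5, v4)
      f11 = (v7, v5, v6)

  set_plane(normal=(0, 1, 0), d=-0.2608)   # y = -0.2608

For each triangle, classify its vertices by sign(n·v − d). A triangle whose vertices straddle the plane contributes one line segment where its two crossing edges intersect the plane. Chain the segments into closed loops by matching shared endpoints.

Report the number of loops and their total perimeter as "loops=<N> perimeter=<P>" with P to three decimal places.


Straddling triangles (8 of 12):
  (v1,v3,v0) [-+-] → (-1.455, -0.2608, 1.29)–(-1.455, -0.2608, -0.2064)  len=1.4964
  (v0,v3,v2) [-++] → (-1.455, -0.2608, -0.2064)–(-1.455, -0.2608, -1.29)  len=1.0836
  (v2,v4,v0) [+--] → (0.2328, -0.2608, -1.29)–(-1.455, -0.2608, -1.29)  len=1.6878
  (v1,v7,v3) [-++] → (-0.2328, -0.2608, 1.29)–(-1.455, -0.2608, 1.29)  len=1.2222
  (v5,v7,v1) [-+-] → (1.455, -0.2608, 1.29)–(-0.2328, -0.2608, 1.29)  len=1.6878
  (v6,v4,v2) [+-+] → (1.455, -0.2608, -1.29)–(0.2328, -0.2608, -1.29)  len=1.2222
  (v6,v5,v4) [+--] → (1.455, -0.2608, 0.2064)–(1.455, -0.2608, -1.29)  len=1.4964
  (v7,v5,v6) [+-+] → (1.455, -0.2608, 1.29)–(1.455, -0.2608, 0.2064)  len=1.0836

Chained into 1 loop(s):
  loop 1: 8 segments, perimeter = 10.9800
Total perimeter = 10.980

loops=1 perimeter=10.980


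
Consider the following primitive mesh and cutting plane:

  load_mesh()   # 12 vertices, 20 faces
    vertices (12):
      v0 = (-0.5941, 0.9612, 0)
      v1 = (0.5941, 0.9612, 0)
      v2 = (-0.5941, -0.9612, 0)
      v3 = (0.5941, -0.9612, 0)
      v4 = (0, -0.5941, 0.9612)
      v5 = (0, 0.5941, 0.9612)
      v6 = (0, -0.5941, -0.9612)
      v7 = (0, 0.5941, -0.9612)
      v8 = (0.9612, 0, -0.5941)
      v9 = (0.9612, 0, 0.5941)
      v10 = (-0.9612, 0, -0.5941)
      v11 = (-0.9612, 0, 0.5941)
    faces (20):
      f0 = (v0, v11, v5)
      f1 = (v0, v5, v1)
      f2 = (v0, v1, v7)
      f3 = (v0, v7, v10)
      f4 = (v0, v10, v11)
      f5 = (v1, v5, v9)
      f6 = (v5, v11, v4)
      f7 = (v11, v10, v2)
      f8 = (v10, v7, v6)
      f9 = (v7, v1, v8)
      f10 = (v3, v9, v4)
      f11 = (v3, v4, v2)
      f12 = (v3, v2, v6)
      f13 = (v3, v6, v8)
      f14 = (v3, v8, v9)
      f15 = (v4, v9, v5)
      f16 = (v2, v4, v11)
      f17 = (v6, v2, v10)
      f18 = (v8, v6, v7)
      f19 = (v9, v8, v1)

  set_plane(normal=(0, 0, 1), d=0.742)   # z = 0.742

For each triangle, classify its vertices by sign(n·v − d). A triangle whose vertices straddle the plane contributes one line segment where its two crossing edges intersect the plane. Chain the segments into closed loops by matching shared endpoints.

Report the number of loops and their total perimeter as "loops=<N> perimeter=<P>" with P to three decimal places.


loops=1 perimeter=3.980

Straddling triangles (8 of 20):
  (v0,v11,v5) [--+] → (-0.573945, 0.239355, 0.742)–(-0.135483, 0.677817, 0.742)  len=0.6201
  (v0,v5,v1) [-+-] → (-0.135483, 0.677817, 0.742)–(0.135483, 0.677817, 0.742)  len=0.2710
  (v1,v5,v9) [-+-] → (0.135483, 0.677817, 0.742)–(0.573945, 0.239355, 0.742)  len=0.6201
  (v5,v11,v4) [+-+] → (-0.573945, 0.239355, 0.742)–(-0.573945, -0.239355, 0.742)  len=0.4787
  (v3,v9,v4) [--+] → (0.573945, -0.239355, 0.742)–(0.135483, -0.677817, 0.742)  len=0.6201
  (v3,v4,v2) [-+-] → (0.135483, -0.677817, 0.742)–(-0.135483, -0.677817, 0.742)  len=0.2710
  (v4,v9,v5) [+-+] → (0.573945, -0.239355, 0.742)–(0.573945, 0.239355, 0.742)  len=0.4787
  (v2,v4,v11) [-+-] → (-0.135483, -0.677817, 0.742)–(-0.573945, -0.239355, 0.742)  len=0.6201

Chained into 1 loop(s):
  loop 1: 8 segments, perimeter = 3.9797
Total perimeter = 3.980


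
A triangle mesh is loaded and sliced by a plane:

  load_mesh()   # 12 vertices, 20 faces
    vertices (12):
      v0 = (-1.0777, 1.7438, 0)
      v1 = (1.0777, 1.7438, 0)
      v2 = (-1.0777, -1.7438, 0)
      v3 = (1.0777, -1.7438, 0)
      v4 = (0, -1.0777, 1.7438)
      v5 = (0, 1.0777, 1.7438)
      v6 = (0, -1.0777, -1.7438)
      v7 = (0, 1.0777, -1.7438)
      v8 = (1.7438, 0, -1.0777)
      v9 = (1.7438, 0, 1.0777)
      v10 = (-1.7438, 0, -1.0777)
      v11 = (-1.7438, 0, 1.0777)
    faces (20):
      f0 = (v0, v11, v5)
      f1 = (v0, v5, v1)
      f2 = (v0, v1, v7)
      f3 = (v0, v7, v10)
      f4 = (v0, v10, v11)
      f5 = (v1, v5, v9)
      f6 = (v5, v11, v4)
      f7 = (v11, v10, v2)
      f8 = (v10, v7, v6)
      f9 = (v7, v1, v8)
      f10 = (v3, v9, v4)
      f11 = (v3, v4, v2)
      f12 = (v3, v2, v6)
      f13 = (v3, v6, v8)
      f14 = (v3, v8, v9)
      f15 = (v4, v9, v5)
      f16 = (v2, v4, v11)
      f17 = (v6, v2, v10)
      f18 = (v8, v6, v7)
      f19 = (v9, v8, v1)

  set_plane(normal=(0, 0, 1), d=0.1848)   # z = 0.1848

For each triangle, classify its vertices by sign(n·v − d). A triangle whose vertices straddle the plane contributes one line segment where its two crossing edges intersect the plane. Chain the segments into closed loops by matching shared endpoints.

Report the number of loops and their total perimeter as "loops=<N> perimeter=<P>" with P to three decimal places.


Straddling triangles (10 of 20):
  (v0,v11,v5) [-++] → (-1.19192, 1.44478, 0.1848)–(-0.96349, 1.67321, 0.1848)  len=0.3230
  (v0,v5,v1) [-+-] → (-0.96349, 1.67321, 0.1848)–(0.96349, 1.67321, 0.1848)  len=1.9270
  (v0,v10,v11) [--+] → (-1.7438, 0, 0.1848)–(-1.19192, 1.44478, 0.1848)  len=1.5466
  (v1,v5,v9) [-++] → (0.96349, 1.67321, 0.1848)–(1.19192, 1.44478, 0.1848)  len=0.3230
  (v11,v10,v2) [+--] → (-1.7438, 0, 0.1848)–(-1.19192, -1.44478, 0.1848)  len=1.5466
  (v3,v9,v4) [-++] → (1.19192, -1.44478, 0.1848)–(0.96349, -1.67321, 0.1848)  len=0.3230
  (v3,v4,v2) [-+-] → (0.96349, -1.67321, 0.1848)–(-0.96349, -1.67321, 0.1848)  len=1.9270
  (v3,v8,v9) [--+] → (1.7438, 0, 0.1848)–(1.19192, -1.44478, 0.1848)  len=1.5466
  (v2,v4,v11) [-++] → (-0.96349, -1.67321, 0.1848)–(-1.19192, -1.44478, 0.1848)  len=0.3230
  (v9,v8,v1) [+--] → (1.7438, 0, 0.1848)–(1.19192, 1.44478, 0.1848)  len=1.5466

Chained into 1 loop(s):
  loop 1: 10 segments, perimeter = 11.3325
Total perimeter = 11.333

loops=1 perimeter=11.333


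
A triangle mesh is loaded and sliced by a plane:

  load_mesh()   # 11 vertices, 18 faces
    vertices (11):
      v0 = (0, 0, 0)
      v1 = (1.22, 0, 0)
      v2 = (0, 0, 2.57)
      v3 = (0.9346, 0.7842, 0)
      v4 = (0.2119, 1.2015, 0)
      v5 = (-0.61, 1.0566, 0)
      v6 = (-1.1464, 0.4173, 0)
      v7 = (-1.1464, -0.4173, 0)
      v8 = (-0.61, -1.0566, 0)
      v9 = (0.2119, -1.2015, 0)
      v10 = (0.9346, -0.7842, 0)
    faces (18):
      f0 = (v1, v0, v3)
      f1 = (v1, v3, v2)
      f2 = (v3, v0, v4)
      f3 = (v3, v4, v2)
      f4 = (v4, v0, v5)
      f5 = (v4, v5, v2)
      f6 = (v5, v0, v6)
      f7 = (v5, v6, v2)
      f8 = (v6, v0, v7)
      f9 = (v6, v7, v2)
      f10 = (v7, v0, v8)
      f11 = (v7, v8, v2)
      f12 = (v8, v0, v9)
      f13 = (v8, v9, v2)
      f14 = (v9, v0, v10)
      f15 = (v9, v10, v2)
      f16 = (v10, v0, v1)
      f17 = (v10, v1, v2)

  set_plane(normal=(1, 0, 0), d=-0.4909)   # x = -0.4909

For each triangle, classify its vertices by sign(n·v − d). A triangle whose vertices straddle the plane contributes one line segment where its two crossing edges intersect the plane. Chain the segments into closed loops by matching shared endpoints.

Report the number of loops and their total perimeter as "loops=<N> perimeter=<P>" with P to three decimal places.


Straddling triangles (10 of 18):
  (v4,v0,v5) [++-] → (-0.4909, 0.850303, 0)–(-0.4909, 1.0776, 0)  len=0.2273
  (v4,v5,v2) [+-+] → (-0.4909, 1.0776, 0)–(-0.4909, 0.850303, 0.501782)  len=0.5509
  (v5,v0,v6) [-+-] → (-0.4909, 0.850303, 0)–(-0.4909, 0.178692, 0)  len=0.6716
  (v5,v6,v2) [--+] → (-0.4909, 0.178692, 1.4695)–(-0.4909, 0.850303, 0.501782)  len=1.1779
  (v6,v0,v7) [-+-] → (-0.4909, 0.178692, 0)–(-0.4909, -0.178692, 0)  len=0.3574
  (v6,v7,v2) [--+] → (-0.4909, -0.178692, 1.4695)–(-0.4909, 0.178692, 1.4695)  len=0.3574
  (v7,v0,v8) [-+-] → (-0.4909, -0.178692, 0)–(-0.4909, -0.850303, 0)  len=0.6716
  (v7,v8,v2) [--+] → (-0.4909, -0.850303, 0.501782)–(-0.4909, -0.178692, 1.4695)  len=1.1779
  (v8,v0,v9) [-++] → (-0.4909, -0.850303, 0)–(-0.4909, -1.0776, 0)  len=0.2273
  (v8,v9,v2) [-++] → (-0.4909, -1.0776, 0)–(-0.4909, -0.850303, 0.501782)  len=0.5509

Chained into 1 loop(s):
  loop 1: 10 segments, perimeter = 5.9702
Total perimeter = 5.970

loops=1 perimeter=5.970
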